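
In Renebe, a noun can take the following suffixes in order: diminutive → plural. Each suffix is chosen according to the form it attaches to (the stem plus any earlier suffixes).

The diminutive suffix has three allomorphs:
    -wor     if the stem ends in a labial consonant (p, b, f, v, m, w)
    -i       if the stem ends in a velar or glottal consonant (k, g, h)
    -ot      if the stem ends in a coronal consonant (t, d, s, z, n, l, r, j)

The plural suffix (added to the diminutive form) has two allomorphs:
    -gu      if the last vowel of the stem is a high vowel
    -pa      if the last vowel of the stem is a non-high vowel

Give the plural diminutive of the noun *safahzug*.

*safahzug*: final consonant = /g/, velar/glottal → -i → *safahzugi*.
The last vowel of the diminutive form *safahzugi* is /i/, which is a high vowel, so the plural suffix is -gu, giving *safahzugigu*.

safahzugigu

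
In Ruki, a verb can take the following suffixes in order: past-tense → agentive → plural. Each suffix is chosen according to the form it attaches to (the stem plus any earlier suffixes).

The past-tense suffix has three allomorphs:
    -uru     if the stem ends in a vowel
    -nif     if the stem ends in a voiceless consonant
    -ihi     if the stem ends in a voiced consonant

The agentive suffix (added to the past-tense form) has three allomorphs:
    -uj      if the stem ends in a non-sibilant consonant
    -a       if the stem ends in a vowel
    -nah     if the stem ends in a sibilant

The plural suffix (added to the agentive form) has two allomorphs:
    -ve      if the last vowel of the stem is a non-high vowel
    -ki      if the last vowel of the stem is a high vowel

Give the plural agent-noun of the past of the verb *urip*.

uripnifujki

*urip*: final sound = /p/, a voiceless consonant → -nif → *uripnif*.
The past-tense form *uripnif* — final sound /f/ (a non-sibilant consonant) → -uj → *uripnifuj*.
The last vowel of the agentive form *uripnifuj* is /u/, which is a high vowel, so the plural suffix is -ki, giving *uripnifujki*.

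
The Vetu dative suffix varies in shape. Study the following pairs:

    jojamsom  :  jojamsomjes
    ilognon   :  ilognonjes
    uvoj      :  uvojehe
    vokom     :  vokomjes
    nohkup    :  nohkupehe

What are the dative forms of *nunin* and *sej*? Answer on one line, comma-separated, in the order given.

nuninjes, sejehe

The suffix is conditioned by the final consonant: -jes when the stem ends in a nasal (*jojamsom*, *ilognon*, *vokom*); -ehe when the stem ends in a non-nasal consonant (*uvoj*, *nohkup*).
*nunin*: final consonant = /n/, a nasal → -jes → *nuninjes*.
*sej*: final consonant = /j/, non-nasal → -ehe → *sejehe*.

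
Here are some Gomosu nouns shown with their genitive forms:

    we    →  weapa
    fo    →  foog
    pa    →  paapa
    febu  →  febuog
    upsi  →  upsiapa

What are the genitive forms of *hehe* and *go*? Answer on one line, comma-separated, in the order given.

The suffix is conditioned by the last vowel: -og when the last vowel of the stem is a rounded vowel (*fo*, *febu*); -apa when the last vowel of the stem is an unrounded vowel (*we*, *pa*, *upsi*).
The last vowel of *hehe* is /e/, which is an unrounded vowel, so the suffix is -apa, giving *heheapa*.
The last vowel of *go* is /o/, which is a rounded vowel, so the suffix is -og, giving *goog*.

heheapa, goog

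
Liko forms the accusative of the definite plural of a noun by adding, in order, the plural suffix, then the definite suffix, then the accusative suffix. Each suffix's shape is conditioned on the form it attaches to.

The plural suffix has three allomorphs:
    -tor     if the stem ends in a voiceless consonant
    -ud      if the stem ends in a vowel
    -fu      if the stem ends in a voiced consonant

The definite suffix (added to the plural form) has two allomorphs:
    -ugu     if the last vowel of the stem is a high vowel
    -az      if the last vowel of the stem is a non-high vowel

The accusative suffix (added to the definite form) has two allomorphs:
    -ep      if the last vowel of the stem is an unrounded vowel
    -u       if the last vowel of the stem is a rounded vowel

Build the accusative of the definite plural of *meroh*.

merohtorazep

*meroh*: final sound = /h/, a voiceless consonant → -tor → *merohtor*.
The last vowel of the plural form *merohtor* is /o/, which is a non-high vowel, so the definite suffix is -az, giving *merohtoraz*.
Since the last vowel of the definite form *merohtoraz* is /a/ (an unrounded vowel), it takes -ep, giving *merohtorazep*.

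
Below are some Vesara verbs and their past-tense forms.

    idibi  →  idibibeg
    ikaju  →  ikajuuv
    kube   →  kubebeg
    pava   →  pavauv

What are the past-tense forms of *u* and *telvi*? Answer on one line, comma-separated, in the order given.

The alternation tracks the last vowel of the stem — -beg when the last vowel of the stem is a front vowel (*idibi*, *kube*); -uv when the last vowel of the stem is a back vowel (*ikaju*, *pava*).
*u*: last vowel = /u/, a back vowel → -uv → *uuv*.
*telvi* — last vowel /i/ (a front vowel) → -beg → *telvibeg*.

uuv, telvibeg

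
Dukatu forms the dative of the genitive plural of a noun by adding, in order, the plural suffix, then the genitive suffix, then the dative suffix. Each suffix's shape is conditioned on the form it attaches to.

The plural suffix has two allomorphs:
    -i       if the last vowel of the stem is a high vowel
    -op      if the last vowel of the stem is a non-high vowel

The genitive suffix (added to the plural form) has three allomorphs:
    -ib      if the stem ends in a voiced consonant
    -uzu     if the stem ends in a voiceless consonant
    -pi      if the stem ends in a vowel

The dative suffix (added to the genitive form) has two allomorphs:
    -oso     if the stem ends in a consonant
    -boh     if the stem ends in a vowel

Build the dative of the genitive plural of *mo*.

moopuzuboh

*mo* — last vowel /o/ (a non-high vowel) → -op → *moop*.
The final sound of the plural form *moop* is /p/, which is a voiceless consonant, so the genitive suffix is -uzu, giving *moopuzu*.
The genitive form *moopuzu* — final sound /u/ (a vowel) → -boh → *moopuzuboh*.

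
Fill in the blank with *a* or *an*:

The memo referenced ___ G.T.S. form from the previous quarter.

a

The indefinite article is chosen by the initial *sound* of the following word, not its spelling.
The initialism *G.T.S.* is read letter by letter; the first letter, G, is pronounced /dʒiː/, which begins with a consonant sound.
So the article is *a*: The memo referenced a G.T.S. form from the previous quarter.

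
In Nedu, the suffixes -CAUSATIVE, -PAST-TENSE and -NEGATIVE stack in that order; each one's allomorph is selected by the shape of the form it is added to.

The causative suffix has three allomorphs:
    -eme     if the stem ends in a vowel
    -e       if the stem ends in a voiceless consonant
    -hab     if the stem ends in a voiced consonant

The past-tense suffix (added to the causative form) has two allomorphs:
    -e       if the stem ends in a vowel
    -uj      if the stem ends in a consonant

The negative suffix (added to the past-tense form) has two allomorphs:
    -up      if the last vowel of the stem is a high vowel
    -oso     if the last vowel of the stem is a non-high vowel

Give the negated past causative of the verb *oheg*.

oheghabujup

*oheg*: final sound = /g/, a voiced consonant → -hab → *oheghab*.
The causative form *oheghab*: final sound = /b/, a consonant → -uj → *oheghabuj*.
Since the last vowel of the past-tense form *oheghabuj* is /u/ (a high vowel), it takes -up, giving *oheghabujup*.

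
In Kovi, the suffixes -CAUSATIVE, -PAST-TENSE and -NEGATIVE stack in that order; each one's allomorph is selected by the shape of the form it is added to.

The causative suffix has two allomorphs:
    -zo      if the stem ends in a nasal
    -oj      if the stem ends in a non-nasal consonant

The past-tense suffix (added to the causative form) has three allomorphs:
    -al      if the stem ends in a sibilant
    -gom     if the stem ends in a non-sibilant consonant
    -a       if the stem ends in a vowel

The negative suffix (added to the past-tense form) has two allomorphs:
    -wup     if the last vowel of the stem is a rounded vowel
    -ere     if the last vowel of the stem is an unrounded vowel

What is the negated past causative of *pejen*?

pejenzoaere

Since the final consonant of *pejen* is /n/ (a nasal), it takes -zo, giving *pejenzo*.
The final sound of the causative form *pejenzo* is /o/, which is a vowel, so the past-tense suffix is -a, giving *pejenzoa*.
The last vowel of the past-tense form *pejenzoa* is /a/, which is an unrounded vowel, so the negative suffix is -ere, giving *pejenzoaere*.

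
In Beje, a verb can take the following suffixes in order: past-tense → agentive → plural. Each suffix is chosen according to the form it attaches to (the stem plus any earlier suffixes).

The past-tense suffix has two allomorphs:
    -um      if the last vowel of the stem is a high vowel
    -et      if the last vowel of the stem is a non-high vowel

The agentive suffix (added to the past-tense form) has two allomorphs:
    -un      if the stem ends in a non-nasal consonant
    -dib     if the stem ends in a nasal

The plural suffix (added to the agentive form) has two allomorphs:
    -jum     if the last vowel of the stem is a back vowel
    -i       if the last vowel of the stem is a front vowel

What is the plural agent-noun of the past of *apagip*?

apagipumdibi

Since the last vowel of *apagip* is /i/ (a high vowel), it takes -um, giving *apagipum*.
The final consonant of the past-tense form *apagipum* is /m/, which is a nasal, so the agentive suffix is -dib, giving *apagipumdib*.
The agentive form *apagipumdib*: last vowel = /i/, a front vowel → -i → *apagipumdibi*.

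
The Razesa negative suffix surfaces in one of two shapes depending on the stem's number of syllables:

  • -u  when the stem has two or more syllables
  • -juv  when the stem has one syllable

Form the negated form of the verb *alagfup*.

*alagfup* (3 syllables) → -u → *alagfupu*.

alagfupu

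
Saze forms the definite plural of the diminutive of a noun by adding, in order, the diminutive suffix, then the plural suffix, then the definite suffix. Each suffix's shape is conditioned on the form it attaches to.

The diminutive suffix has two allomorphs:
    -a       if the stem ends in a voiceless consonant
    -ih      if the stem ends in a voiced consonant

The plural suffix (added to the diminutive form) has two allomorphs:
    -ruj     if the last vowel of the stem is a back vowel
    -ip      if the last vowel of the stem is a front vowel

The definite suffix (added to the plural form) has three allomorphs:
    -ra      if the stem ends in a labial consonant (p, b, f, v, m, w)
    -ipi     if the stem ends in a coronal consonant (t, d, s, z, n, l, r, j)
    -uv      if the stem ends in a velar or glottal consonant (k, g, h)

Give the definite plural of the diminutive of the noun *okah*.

okaharujipi

The final consonant of *okah* is /h/, which is voiceless, so the diminutive suffix is -a, giving *okaha*.
Since the last vowel of the diminutive form *okaha* is /a/ (a back vowel), it takes -ruj, giving *okaharuj*.
Since the final consonant of the plural form *okaharuj* is /j/ (coronal), it takes -ipi, giving *okaharujipi*.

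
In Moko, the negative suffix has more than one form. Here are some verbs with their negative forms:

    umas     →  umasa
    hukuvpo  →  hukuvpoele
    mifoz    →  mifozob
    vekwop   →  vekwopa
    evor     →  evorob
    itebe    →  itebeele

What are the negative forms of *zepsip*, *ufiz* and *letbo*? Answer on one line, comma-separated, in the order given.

The alternation tracks the final sound of the stem — -a when the stem ends in a voiceless consonant (*umas*, *vekwop*); -ob when the stem ends in a voiced consonant (*mifoz*, *evor*); -ele when the stem ends in a vowel (*hukuvpo*, *itebe*).
*zepsip* — final sound /p/ (a voiceless consonant) → -a → *zepsipa*.
*ufiz* — final sound /z/ (a voiced consonant) → -ob → *ufizob*.
The final sound of *letbo* is /o/, which is a vowel, so the suffix is -ele, giving *letboele*.

zepsipa, ufizob, letboele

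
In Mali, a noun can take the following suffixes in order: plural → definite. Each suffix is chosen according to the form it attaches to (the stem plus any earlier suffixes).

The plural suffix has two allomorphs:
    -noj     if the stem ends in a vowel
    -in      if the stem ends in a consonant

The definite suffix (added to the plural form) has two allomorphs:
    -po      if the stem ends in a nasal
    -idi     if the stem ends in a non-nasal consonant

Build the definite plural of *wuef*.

wuefinpo

The final sound of *wuef* is /f/, which is a consonant, so the plural suffix is -in, giving *wuefin*.
Since the final consonant of the plural form *wuefin* is /n/ (a nasal), it takes -po, giving *wuefinpo*.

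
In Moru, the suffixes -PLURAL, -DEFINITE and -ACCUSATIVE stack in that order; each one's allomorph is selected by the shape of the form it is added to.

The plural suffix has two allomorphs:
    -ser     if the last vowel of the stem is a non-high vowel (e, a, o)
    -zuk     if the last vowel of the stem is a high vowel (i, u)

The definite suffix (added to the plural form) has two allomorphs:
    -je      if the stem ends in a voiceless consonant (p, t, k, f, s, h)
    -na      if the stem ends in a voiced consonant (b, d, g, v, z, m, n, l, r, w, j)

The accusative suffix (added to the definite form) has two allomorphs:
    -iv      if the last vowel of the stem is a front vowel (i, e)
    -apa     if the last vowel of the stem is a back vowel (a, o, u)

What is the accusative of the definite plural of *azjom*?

azjomsernaapa

The last vowel of *azjom* is /o/, which is a non-high vowel, so the plural suffix is -ser, giving *azjomser*.
The final consonant of the plural form *azjomser* is /r/, which is voiced, so the definite suffix is -na, giving *azjomserna*.
The definite form *azjomserna*: last vowel = /a/, a back vowel → -apa → *azjomsernaapa*.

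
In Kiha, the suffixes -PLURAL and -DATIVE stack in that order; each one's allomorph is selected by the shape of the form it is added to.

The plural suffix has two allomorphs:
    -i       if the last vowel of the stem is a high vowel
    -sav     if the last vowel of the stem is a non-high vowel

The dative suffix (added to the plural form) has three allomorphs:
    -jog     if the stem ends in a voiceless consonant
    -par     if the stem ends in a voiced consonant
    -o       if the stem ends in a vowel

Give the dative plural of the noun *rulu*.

ruluio

*rulu*: last vowel = /u/, a high vowel → -i → *rului*.
Since the final sound of the plural form *rului* is /i/ (a vowel), it takes -o, giving *ruluio*.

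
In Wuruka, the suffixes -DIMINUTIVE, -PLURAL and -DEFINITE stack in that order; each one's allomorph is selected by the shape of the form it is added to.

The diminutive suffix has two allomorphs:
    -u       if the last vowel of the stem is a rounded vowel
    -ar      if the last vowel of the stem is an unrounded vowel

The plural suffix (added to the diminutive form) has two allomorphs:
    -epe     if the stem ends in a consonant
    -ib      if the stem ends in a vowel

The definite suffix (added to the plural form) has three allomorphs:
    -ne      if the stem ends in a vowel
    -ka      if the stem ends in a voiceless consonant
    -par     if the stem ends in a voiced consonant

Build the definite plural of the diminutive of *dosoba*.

Since the last vowel of *dosoba* is /a/ (an unrounded vowel), it takes -ar, giving *dosobaar*.
Since the final sound of the diminutive form *dosobaar* is /r/ (a consonant), it takes -epe, giving *dosobaarepe*.
The final sound of the plural form *dosobaarepe* is /e/, which is a vowel, so the definite suffix is -ne, giving *dosobaarepene*.

dosobaarepene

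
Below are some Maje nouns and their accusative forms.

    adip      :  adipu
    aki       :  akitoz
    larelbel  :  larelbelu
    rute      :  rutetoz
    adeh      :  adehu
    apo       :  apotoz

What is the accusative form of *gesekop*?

gesekopu

The suffix is conditioned by the final sound: -u when the stem ends in a consonant (*adip*, *larelbel*, *adeh*); -toz when the stem ends in a vowel (*aki*, *rute*, *apo*).
*gesekop*: final sound = /p/, a consonant → -u → *gesekopu*.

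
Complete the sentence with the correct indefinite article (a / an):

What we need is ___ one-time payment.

a

The indefinite article is chosen by the initial *sound* of the following word, not its spelling.
*one-time* begins with the sound /wʌ/ (*one* pronounced /wʌn/) — a consonant sound.
So the article is *a*: What we need is a one-time payment.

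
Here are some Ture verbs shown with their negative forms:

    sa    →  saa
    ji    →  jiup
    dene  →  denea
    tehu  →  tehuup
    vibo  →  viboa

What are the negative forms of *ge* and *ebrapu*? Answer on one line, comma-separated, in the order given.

gea, ebrapuup

The pattern is height harmony: -up when the last vowel of the stem is a high vowel (*ji*, *tehu*); -a when the last vowel of the stem is a non-high vowel (*sa*, *dene*, *vibo*).
*ge*: last vowel = /e/, a non-high vowel → -a → *gea*.
*ebrapu* — last vowel /u/ (a high vowel) → -up → *ebrapuup*.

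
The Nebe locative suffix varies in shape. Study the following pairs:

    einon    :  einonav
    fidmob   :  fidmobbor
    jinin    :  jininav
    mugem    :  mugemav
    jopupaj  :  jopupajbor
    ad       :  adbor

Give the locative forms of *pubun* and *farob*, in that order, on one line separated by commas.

The suffix is conditioned by the final consonant: -av when the stem ends in a nasal (*einon*, *jinin*, *mugem*); -bor when the stem ends in a non-nasal consonant (*fidmob*, *jopupaj*, *ad*).
*pubun*: final consonant = /n/, a nasal → -av → *pubunav*.
The final consonant of *farob* is /b/, which is non-nasal, so the suffix is -bor, giving *farobbor*.

pubunav, farobbor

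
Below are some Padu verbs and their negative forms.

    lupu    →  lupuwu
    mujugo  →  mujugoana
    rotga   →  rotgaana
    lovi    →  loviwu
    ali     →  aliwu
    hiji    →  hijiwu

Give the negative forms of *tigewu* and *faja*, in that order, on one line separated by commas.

Looking at the last vowel of each stem: -wu when the last vowel of the stem is a high vowel (*lupu*, *lovi*, *ali*, *hiji*); -ana when the last vowel of the stem is a non-high vowel (*mujugo*, *rotga*).
Since the last vowel of *tigewu* is /u/ (a high vowel), it takes -wu, giving *tigewuwu*.
*faja* — last vowel /a/ (a non-high vowel) → -ana → *fajaana*.

tigewuwu, fajaana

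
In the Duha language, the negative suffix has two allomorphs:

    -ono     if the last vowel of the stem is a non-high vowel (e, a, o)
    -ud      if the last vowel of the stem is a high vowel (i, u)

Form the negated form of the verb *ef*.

The last vowel of *ef* is /e/, which is a non-high vowel, so the suffix is -ono, giving *efono*.

efono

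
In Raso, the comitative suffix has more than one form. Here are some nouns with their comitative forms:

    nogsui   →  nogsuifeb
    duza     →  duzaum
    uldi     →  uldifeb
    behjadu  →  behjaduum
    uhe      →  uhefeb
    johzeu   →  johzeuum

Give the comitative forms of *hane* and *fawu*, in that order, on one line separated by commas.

The suffix is conditioned by the last vowel: -feb when the last vowel of the stem is a front vowel (*nogsui*, *uldi*, *uhe*); -um when the last vowel of the stem is a back vowel (*duza*, *behjadu*, *johzeu*).
*hane* — last vowel /e/ (a front vowel) → -feb → *hanefeb*.
*fawu* — last vowel /u/ (a back vowel) → -um → *fawuum*.

hanefeb, fawuum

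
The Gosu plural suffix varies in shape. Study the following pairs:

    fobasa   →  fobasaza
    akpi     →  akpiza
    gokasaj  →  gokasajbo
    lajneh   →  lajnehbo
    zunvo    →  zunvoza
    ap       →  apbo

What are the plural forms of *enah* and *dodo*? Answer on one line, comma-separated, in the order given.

The pattern is consonant vs. vowel: -bo when the stem ends in a consonant (*gokasaj*, *lajneh*, *ap*); -za when the stem ends in a vowel (*fobasa*, *akpi*, *zunvo*).
*enah*: final sound = /h/, a consonant → -bo → *enahbo*.
The final sound of *dodo* is /o/, which is a vowel, so the suffix is -za, giving *dodoza*.

enahbo, dodoza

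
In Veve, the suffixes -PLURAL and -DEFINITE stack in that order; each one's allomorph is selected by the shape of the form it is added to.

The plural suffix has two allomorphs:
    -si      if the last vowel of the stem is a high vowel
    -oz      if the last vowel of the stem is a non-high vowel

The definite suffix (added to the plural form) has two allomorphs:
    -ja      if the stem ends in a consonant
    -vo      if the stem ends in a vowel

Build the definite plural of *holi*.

holisivo

Since the last vowel of *holi* is /i/ (a high vowel), it takes -si, giving *holisi*.
Since the final sound of the plural form *holisi* is /i/ (a vowel), it takes -vo, giving *holisivo*.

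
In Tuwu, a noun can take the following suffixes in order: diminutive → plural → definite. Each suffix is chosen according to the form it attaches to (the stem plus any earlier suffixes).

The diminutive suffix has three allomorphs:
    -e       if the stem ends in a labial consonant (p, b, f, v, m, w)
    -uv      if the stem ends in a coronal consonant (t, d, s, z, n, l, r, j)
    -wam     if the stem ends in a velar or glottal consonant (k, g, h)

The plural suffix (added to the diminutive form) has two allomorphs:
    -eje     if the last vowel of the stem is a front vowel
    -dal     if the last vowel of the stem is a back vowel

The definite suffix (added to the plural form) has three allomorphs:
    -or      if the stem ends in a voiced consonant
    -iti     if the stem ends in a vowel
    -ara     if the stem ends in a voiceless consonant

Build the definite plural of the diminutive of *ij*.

*ij*: final consonant = /j/, coronal → -uv → *ijuv*.
Since the last vowel of the diminutive form *ijuv* is /u/ (a back vowel), it takes -dal, giving *ijuvdal*.
Since the final sound of the plural form *ijuvdal* is /l/ (a voiced consonant), it takes -or, giving *ijuvdalor*.

ijuvdalor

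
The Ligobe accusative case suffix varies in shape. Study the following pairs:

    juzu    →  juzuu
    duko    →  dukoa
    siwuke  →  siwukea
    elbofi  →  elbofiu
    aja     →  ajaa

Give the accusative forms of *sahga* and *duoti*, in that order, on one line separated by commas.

The alternation tracks the last vowel of the stem — -u when the last vowel of the stem is a high vowel (*juzu*, *elbofi*); -a when the last vowel of the stem is a non-high vowel (*duko*, *siwuke*, *aja*).
Since the last vowel of *sahga* is /a/ (a non-high vowel), it takes -a, giving *sahgaa*.
*duoti* — last vowel /i/ (a high vowel) → -u → *duotiu*.

sahgaa, duotiu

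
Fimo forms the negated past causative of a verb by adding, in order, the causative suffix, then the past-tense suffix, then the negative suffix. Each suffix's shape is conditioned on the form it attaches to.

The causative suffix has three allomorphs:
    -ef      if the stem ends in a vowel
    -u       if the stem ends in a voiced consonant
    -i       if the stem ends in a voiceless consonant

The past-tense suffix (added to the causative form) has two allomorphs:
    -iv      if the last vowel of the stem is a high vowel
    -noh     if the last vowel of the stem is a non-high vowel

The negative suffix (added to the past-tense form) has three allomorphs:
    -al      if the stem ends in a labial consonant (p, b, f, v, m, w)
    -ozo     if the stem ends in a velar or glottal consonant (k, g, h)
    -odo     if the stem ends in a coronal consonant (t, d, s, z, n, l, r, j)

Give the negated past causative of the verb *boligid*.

boligiduival

*boligid*: final sound = /d/, a voiced consonant → -u → *boligidu*.
The causative form *boligidu*: last vowel = /u/, a high vowel → -iv → *boligiduiv*.
The past-tense form *boligiduiv*: final consonant = /v/, labial → -al → *boligiduival*.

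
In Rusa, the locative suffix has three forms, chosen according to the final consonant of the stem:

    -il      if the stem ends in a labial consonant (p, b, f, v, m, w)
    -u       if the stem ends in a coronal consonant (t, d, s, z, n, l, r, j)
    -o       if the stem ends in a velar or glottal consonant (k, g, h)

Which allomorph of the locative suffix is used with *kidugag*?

-o

Since the final consonant of *kidugag* is /g/ (velar/glottal), it takes -o.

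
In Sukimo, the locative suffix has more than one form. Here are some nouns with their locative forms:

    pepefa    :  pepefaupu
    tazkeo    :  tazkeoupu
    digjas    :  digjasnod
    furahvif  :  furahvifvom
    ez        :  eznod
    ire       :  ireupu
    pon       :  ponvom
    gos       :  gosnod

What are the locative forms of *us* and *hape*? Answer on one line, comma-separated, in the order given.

The suffix is conditioned by the final sound: -nod when the stem ends in a sibilant (*digjas*, *ez*, *gos*); -vom when the stem ends in a non-sibilant consonant (*furahvif*, *pon*); -upu when the stem ends in a vowel (*pepefa*, *tazkeo*, *ire*).
The final sound of *us* is /s/, which is a sibilant, so the suffix is -nod, giving *usnod*.
The final sound of *hape* is /e/, which is a vowel, so the suffix is -upu, giving *hapeupu*.

usnod, hapeupu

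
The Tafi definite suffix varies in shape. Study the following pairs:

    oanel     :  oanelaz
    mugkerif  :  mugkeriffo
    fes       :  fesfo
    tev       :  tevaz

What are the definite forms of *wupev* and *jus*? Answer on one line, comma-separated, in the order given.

The pattern is voicing of the final consonant: -fo when the stem ends in a voiceless consonant (*mugkerif*, *fes*); -az when the stem ends in a voiced consonant (*oanel*, *tev*).
*wupev* — final consonant /v/ (voiced) → -az → *wupevaz*.
*jus*: final consonant = /s/, voiceless → -fo → *jusfo*.

wupevaz, jusfo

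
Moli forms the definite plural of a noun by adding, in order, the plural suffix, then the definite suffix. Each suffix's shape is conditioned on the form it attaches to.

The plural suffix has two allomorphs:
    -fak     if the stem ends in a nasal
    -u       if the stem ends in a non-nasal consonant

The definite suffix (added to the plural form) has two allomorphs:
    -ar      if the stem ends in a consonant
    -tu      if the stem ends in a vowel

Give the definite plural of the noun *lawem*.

lawemfakar

The final consonant of *lawem* is /m/, which is a nasal, so the plural suffix is -fak, giving *lawemfak*.
The final sound of the plural form *lawemfak* is /k/, which is a consonant, so the definite suffix is -ar, giving *lawemfakar*.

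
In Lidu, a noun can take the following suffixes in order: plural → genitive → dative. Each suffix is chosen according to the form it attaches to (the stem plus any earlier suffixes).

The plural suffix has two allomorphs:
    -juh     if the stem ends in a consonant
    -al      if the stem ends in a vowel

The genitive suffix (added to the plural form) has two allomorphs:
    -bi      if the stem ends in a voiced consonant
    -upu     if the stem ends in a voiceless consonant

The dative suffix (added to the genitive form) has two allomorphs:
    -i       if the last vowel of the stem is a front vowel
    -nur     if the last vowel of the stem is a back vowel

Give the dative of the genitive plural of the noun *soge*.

sogealbii

*soge*: final sound = /e/, a vowel → -al → *sogeal*.
The final consonant of the plural form *sogeal* is /l/, which is voiced, so the genitive suffix is -bi, giving *sogealbi*.
Since the last vowel of the genitive form *sogealbi* is /i/ (a front vowel), it takes -i, giving *sogealbii*.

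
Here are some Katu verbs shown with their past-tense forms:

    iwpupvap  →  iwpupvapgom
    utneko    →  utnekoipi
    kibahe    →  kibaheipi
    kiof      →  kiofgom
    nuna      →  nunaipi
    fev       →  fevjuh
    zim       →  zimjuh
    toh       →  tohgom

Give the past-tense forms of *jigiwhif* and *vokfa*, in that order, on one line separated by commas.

jigiwhifgom, vokfaipi

The pattern is voicing of the final sound: -gom when the stem ends in a voiceless consonant (*iwpupvap*, *kiof*, *toh*); -juh when the stem ends in a voiced consonant (*fev*, *zim*); -ipi when the stem ends in a vowel (*utneko*, *kibahe*, *nuna*).
The final sound of *jigiwhif* is /f/, which is a voiceless consonant, so the suffix is -gom, giving *jigiwhifgom*.
*vokfa* — final sound /a/ (a vowel) → -ipi → *vokfaipi*.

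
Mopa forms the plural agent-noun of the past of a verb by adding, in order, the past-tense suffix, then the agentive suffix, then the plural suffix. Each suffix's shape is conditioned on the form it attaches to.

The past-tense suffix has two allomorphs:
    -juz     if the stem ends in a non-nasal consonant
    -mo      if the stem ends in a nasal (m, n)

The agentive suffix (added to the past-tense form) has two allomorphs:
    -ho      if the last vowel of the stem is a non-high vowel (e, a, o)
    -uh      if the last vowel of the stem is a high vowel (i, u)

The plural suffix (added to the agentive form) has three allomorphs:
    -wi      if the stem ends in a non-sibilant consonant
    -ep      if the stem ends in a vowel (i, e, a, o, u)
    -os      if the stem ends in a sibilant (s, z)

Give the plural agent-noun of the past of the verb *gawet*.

gawetjuzuhwi

Since the final consonant of *gawet* is /t/ (non-nasal), it takes -juz, giving *gawetjuz*.
The past-tense form *gawetjuz* — last vowel /u/ (a high vowel) → -uh → *gawetjuzuh*.
The final sound of the agentive form *gawetjuzuh* is /h/, which is a non-sibilant consonant, so the plural suffix is -wi, giving *gawetjuzuhwi*.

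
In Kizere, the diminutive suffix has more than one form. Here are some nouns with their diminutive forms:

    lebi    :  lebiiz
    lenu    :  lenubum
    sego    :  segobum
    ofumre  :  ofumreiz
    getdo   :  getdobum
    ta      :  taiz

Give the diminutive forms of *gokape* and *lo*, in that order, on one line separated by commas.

The suffix is conditioned by the last vowel: -bum when the last vowel of the stem is a rounded vowel (*lenu*, *sego*, *getdo*); -iz when the last vowel of the stem is an unrounded vowel (*lebi*, *ofumre*, *ta*).
The last vowel of *gokape* is /e/, which is an unrounded vowel, so the suffix is -iz, giving *gokapeiz*.
*lo*: last vowel = /o/, a rounded vowel → -bum → *lobum*.

gokapeiz, lobum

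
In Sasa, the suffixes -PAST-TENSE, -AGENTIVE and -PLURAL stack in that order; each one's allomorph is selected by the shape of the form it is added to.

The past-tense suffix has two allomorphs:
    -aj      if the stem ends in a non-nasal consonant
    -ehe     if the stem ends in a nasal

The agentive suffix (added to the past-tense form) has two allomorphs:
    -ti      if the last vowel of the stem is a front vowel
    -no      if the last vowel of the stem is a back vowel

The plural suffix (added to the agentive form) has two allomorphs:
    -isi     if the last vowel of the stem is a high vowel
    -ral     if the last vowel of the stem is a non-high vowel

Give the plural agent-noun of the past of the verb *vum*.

vumehetiisi

*vum*: final consonant = /m/, a nasal → -ehe → *vumehe*.
Since the last vowel of the past-tense form *vumehe* is /e/ (a front vowel), it takes -ti, giving *vumeheti*.
The agentive form *vumeheti* — last vowel /i/ (a high vowel) → -isi → *vumehetiisi*.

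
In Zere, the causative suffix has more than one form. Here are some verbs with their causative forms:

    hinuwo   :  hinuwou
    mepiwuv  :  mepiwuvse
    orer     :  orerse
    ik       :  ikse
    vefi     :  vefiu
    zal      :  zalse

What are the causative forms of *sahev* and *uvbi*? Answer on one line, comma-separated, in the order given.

Looking at the final sound of each stem: -se when the stem ends in a consonant (*mepiwuv*, *orer*, *ik*, *zal*); -u when the stem ends in a vowel (*hinuwo*, *vefi*).
Since the final sound of *sahev* is /v/ (a consonant), it takes -se, giving *sahevse*.
*uvbi* — final sound /i/ (a vowel) → -u → *uvbiu*.

sahevse, uvbiu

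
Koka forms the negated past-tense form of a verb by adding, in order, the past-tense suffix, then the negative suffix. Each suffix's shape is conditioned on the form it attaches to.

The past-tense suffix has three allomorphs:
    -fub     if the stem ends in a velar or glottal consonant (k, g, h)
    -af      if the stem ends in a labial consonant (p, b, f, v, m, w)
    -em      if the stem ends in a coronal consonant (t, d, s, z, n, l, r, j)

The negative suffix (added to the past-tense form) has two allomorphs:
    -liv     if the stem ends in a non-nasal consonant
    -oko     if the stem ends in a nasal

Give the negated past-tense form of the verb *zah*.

zahfubliv

The final consonant of *zah* is /h/, which is velar/glottal, so the past-tense suffix is -fub, giving *zahfub*.
The past-tense form *zahfub*: final consonant = /b/, non-nasal → -liv → *zahfubliv*.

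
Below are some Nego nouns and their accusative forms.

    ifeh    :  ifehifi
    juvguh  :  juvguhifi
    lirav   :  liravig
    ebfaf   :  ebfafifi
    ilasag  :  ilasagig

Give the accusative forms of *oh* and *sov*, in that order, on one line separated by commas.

The suffix is conditioned by the final consonant: -ifi when the stem ends in a voiceless consonant (*ifeh*, *juvguh*, *ebfaf*); -ig when the stem ends in a voiced consonant (*lirav*, *ilasag*).
*oh* — final consonant /h/ (voiceless) → -ifi → *ohifi*.
Since the final consonant of *sov* is /v/ (voiced), it takes -ig, giving *sovig*.

ohifi, sovig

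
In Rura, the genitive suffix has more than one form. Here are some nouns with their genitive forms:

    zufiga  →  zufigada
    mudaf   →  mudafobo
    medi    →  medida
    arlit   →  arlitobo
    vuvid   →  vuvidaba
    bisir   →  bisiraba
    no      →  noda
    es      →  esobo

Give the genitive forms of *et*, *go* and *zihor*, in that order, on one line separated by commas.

etobo, goda, zihoraba

The alternation tracks the final sound of the stem — -obo when the stem ends in a voiceless consonant (*mudaf*, *arlit*, *es*); -aba when the stem ends in a voiced consonant (*vuvid*, *bisir*); -da when the stem ends in a vowel (*zufiga*, *medi*, *no*).
Since the final sound of *et* is /t/ (a voiceless consonant), it takes -obo, giving *etobo*.
*go*: final sound = /o/, a vowel → -da → *goda*.
The final sound of *zihor* is /r/, which is a voiced consonant, so the suffix is -aba, giving *zihoraba*.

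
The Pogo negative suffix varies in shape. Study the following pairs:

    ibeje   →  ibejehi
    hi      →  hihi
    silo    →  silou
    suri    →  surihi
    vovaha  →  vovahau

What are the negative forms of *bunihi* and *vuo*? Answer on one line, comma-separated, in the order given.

Looking at the last vowel of each stem: -hi when the last vowel of the stem is a front vowel (*ibeje*, *hi*, *suri*); -u when the last vowel of the stem is a back vowel (*silo*, *vovaha*).
The last vowel of *bunihi* is /i/, which is a front vowel, so the suffix is -hi, giving *bunihihi*.
*vuo*: last vowel = /o/, a back vowel → -u → *vuou*.

bunihihi, vuou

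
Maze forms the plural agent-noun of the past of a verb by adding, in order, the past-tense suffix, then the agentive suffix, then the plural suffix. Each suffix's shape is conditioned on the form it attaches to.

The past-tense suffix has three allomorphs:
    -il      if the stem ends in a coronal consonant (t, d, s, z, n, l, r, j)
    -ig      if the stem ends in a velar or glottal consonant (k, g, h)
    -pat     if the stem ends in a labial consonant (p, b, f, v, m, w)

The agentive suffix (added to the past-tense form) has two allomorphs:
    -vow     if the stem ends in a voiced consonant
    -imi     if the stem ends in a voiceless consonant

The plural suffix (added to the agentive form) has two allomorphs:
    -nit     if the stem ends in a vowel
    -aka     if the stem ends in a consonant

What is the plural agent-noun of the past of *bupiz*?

bupizilvowaka

*bupiz* — final consonant /z/ (coronal) → -il → *bupizil*.
The past-tense form *bupizil*: final consonant = /l/, voiced → -vow → *bupizilvow*.
The agentive form *bupizilvow*: final sound = /w/, a consonant → -aka → *bupizilvowaka*.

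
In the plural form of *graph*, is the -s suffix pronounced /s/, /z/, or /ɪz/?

/s/

The stem *graph* ends in a voiceless non-sibilant consonant.
The plural suffix surfaces as /ɪz/ after sibilants, /s/ after other voiceless consonants, and /z/ after other voiced sounds.
So the plural -s on *graph* is pronounced /s/.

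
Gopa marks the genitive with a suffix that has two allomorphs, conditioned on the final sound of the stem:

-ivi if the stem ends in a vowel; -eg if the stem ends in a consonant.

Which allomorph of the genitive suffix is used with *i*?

-ivi

*i*: final sound = /i/, a vowel → -ivi.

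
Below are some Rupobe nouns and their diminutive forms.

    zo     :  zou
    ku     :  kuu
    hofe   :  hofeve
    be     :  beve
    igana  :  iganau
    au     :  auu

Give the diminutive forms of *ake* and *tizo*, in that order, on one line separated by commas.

Looking at the last vowel of each stem: -ve when the last vowel of the stem is a front vowel (*hofe*, *be*); -u when the last vowel of the stem is a back vowel (*zo*, *ku*, *igana*, *au*).
*ake*: last vowel = /e/, a front vowel → -ve → *akeve*.
Since the last vowel of *tizo* is /o/ (a back vowel), it takes -u, giving *tizou*.

akeve, tizou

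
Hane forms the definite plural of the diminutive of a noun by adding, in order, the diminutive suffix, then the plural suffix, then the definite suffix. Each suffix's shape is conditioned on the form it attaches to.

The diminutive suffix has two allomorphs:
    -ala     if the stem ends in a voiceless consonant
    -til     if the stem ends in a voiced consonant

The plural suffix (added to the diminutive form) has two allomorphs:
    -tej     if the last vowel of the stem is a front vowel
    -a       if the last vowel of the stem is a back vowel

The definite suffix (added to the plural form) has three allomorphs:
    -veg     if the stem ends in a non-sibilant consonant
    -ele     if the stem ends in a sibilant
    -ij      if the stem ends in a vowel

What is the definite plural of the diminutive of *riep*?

The final consonant of *riep* is /p/, which is voiceless, so the diminutive suffix is -ala, giving *riepala*.
The diminutive form *riepala*: last vowel = /a/, a back vowel → -a → *riepalaa*.
The final sound of the plural form *riepalaa* is /a/, which is a vowel, so the definite suffix is -ij, giving *riepalaaij*.

riepalaaij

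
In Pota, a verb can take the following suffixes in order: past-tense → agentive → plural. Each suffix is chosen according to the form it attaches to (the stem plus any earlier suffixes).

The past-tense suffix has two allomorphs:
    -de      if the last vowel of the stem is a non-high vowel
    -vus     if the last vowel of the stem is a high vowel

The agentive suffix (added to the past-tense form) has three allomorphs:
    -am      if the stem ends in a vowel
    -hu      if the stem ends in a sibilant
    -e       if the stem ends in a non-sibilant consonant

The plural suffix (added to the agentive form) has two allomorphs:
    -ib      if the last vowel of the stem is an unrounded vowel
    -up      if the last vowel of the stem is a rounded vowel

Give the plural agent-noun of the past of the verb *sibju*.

sibjuvushuup

Since the last vowel of *sibju* is /u/ (a high vowel), it takes -vus, giving *sibjuvus*.
The final sound of the past-tense form *sibjuvus* is /s/, which is a sibilant, so the agentive suffix is -hu, giving *sibjuvushu*.
The agentive form *sibjuvushu* — last vowel /u/ (a rounded vowel) → -up → *sibjuvushuup*.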